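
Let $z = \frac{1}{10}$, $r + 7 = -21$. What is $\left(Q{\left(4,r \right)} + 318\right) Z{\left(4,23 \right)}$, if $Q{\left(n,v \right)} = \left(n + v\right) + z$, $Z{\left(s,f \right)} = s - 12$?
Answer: $- \frac{11764}{5} \approx -2352.8$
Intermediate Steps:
$Z{\left(s,f \right)} = -12 + s$ ($Z{\left(s,f \right)} = s - 12 = -12 + s$)
$r = -28$ ($r = -7 - 21 = -28$)
$z = \frac{1}{10} \approx 0.1$
$Q{\left(n,v \right)} = \frac{1}{10} + n + v$ ($Q{\left(n,v \right)} = \left(n + v\right) + \frac{1}{10} = \frac{1}{10} + n + v$)
$\left(Q{\left(4,r \right)} + 318\right) Z{\left(4,23 \right)} = \left(\left(\frac{1}{10} + 4 - 28\right) + 318\right) \left(-12 + 4\right) = \left(- \frac{239}{10} + 318\right) \left(-8\right) = \frac{2941}{10} \left(-8\right) = - \frac{11764}{5}$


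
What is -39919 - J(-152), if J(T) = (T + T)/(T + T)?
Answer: -39920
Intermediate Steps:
J(T) = 1 (J(T) = (2*T)/((2*T)) = (2*T)*(1/(2*T)) = 1)
-39919 - J(-152) = -39919 - 1*1 = -39919 - 1 = -39920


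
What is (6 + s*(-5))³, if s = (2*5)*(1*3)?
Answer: -2985984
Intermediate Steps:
s = 30 (s = 10*3 = 30)
(6 + s*(-5))³ = (6 + 30*(-5))³ = (6 - 150)³ = (-144)³ = -2985984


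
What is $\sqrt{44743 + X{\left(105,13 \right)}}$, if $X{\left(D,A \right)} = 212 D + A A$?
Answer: $2 \sqrt{16793} \approx 259.18$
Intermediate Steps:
$X{\left(D,A \right)} = A^{2} + 212 D$ ($X{\left(D,A \right)} = 212 D + A^{2} = A^{2} + 212 D$)
$\sqrt{44743 + X{\left(105,13 \right)}} = \sqrt{44743 + \left(13^{2} + 212 \cdot 105\right)} = \sqrt{44743 + \left(169 + 22260\right)} = \sqrt{44743 + 22429} = \sqrt{67172} = 2 \sqrt{16793}$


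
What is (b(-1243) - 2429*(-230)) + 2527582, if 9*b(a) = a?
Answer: 27775025/9 ≈ 3.0861e+6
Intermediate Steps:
b(a) = a/9
(b(-1243) - 2429*(-230)) + 2527582 = ((1/9)*(-1243) - 2429*(-230)) + 2527582 = (-1243/9 + 558670) + 2527582 = 5026787/9 + 2527582 = 27775025/9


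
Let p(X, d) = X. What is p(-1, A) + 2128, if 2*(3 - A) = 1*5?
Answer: 2127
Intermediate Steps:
A = ½ (A = 3 - 5/2 = ½ ≈ 0.50000)
p(-1, A) + 2128 = -1 + 2128 = 2127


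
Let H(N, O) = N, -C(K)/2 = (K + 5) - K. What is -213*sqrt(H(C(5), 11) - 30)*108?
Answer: -46008*I*sqrt(10) ≈ -1.4549e+5*I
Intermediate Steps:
C(K) = -10 (C(K) = -2*((K + 5) - K) = -2*((5 + K) - K) = -2*5 = -10)
-213*sqrt(H(C(5), 11) - 30)*108 = -213*sqrt(-10 - 30)*108 = -426*I*sqrt(10)*108 = -46008*I*sqrt(10)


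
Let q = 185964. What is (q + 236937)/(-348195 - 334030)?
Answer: -422901/682225 ≈ -0.61988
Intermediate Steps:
(q + 236937)/(-348195 - 334030) = (185964 + 236937)/(-348195 - 334030) = 422901/(-682225) = 422901*(-1/682225) = -422901/682225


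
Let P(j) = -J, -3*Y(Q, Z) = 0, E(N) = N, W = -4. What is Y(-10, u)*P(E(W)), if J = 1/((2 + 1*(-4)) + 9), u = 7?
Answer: 0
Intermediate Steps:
J = ⅐ (J = 1/((2 - 4) + 9) = 1/(-2 + 9) = 1/7 = ⅐ ≈ 0.14286)
Y(Q, Z) = 0 (Y(Q, Z) = -⅓*0 = 0)
P(j) = -⅐ (P(j) = -1*⅐ = -⅐)
Y(-10, u)*P(E(W)) = 0*(-⅐) = 0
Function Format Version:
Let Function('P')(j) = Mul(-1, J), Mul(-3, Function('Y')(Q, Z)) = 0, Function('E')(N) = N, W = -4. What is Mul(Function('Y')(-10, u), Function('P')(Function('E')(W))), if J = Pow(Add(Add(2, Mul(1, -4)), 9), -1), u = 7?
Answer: 0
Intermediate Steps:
J = Rational(1, 7) (J = Pow(Add(Add(2, -4), 9), -1) = Pow(Add(-2, 9), -1) = Pow(7, -1) = Rational(1, 7) ≈ 0.14286)
Function('Y')(Q, Z) = 0 (Function('Y')(Q, Z) = Mul(Rational(-1, 3), 0) = 0)
Function('P')(j) = Rational(-1, 7) (Function('P')(j) = Mul(-1, Rational(1, 7)) = Rational(-1, 7))
Mul(Function('Y')(-10, u), Function('P')(Function('E')(W))) = Mul(0, Rational(-1, 7)) = 0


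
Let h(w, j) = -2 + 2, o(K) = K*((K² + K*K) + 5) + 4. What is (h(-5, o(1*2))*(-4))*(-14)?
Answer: 0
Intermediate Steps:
o(K) = 4 + K*(5 + 2*K²) (o(K) = K*((K² + K²) + 5) + 4 = K*(2*K² + 5) + 4 = K*(5 + 2*K²) + 4 = 4 + K*(5 + 2*K²))
h(w, j) = 0
(h(-5, o(1*2))*(-4))*(-14) = (0*(-4))*(-14) = 0*(-14) = 0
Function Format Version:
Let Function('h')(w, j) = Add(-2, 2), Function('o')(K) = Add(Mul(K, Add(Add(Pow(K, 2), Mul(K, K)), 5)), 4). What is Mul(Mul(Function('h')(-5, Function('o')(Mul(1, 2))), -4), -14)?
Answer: 0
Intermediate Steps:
Function('o')(K) = Add(4, Mul(K, Add(5, Mul(2, Pow(K, 2))))) (Function('o')(K) = Add(Mul(K, Add(Add(Pow(K, 2), Pow(K, 2)), 5)), 4) = Add(Mul(K, Add(Mul(2, Pow(K, 2)), 5)), 4) = Add(Mul(K, Add(5, Mul(2, Pow(K, 2)))), 4) = Add(4, Mul(K, Add(5, Mul(2, Pow(K, 2))))))
Function('h')(w, j) = 0
Mul(Mul(Function('h')(-5, Function('o')(Mul(1, 2))), -4), -14) = Mul(Mul(0, -4), -14) = Mul(0, -14) = 0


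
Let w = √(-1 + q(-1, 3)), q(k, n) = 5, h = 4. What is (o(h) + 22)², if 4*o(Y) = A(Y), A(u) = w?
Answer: 2025/4 ≈ 506.25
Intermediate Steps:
w = 2 (w = √(-1 + 5) = √4 = 2)
A(u) = 2
o(Y) = ½ (o(Y) = (¼)*2 = ½)
(o(h) + 22)² = (½ + 22)² = (45/2)² = 2025/4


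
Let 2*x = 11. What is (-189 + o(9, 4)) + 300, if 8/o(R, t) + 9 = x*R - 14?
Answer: 5899/53 ≈ 111.30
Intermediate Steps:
x = 11/2 (x = (½)*11 = 11/2 ≈ 5.5000)
o(R, t) = 8/(-23 + 11*R/2) (o(R, t) = 8/(-9 + (11*R/2 - 14)) = 8/(-9 + (-14 + 11*R/2)) = 8/(-23 + 11*R/2))
(-189 + o(9, 4)) + 300 = (-189 + 16/(-46 + 11*9)) + 300 = (-189 + 16/(-46 + 99)) + 300 = (-189 + 16/53) + 300 = -10001/53 + 300 = 5899/53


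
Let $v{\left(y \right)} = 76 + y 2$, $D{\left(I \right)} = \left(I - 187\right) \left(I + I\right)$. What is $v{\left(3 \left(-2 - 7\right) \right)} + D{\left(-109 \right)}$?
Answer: $64550$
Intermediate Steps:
$D{\left(I \right)} = 2 I \left(-187 + I\right)$ ($D{\left(I \right)} = \left(-187 + I\right) 2 I = 2 I \left(-187 + I\right)$)
$v{\left(y \right)} = 76 + 2 y$
$v{\left(3 \left(-2 - 7\right) \right)} + D{\left(-109 \right)} = \left(76 + 2 \cdot 3 \left(-2 - 7\right)\right) + 2 \left(-109\right) \left(-187 - 109\right) = \left(76 + 2 \cdot 3 \left(-9\right)\right) + 2 \left(-109\right) \left(-296\right) = \left(76 + 2 \left(-27\right)\right) + 64528 = \left(76 - 54\right) + 64528 = 22 + 64528 = 64550$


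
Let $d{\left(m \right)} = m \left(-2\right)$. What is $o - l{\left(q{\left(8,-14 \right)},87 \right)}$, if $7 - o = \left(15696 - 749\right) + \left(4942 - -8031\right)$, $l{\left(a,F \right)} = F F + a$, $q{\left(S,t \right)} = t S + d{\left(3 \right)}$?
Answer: $-35364$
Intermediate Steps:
$d{\left(m \right)} = - 2 m$
$q{\left(S,t \right)} = -6 + S t$ ($q{\left(S,t \right)} = t S - 6 = S t - 6 = -6 + S t$)
$l{\left(a,F \right)} = a + F^{2}$ ($l{\left(a,F \right)} = F^{2} + a = a + F^{2}$)
$o = -27913$ ($o = 7 - \left(\left(15696 - 749\right) + \left(4942 - -8031\right)\right) = 7 - \left(14947 + \left(4942 + 8031\right)\right) = 7 - \left(14947 + 12973\right) = 7 - 27920 = -27913$)
$o - l{\left(q{\left(8,-14 \right)},87 \right)} = -27913 - \left(\left(-6 + 8 \left(-14\right)\right) + 87^{2}\right) = -27913 - \left(\left(-6 - 112\right) + 7569\right) = -27913 - \left(-118 + 7569\right) = -27913 - 7451 = -35364$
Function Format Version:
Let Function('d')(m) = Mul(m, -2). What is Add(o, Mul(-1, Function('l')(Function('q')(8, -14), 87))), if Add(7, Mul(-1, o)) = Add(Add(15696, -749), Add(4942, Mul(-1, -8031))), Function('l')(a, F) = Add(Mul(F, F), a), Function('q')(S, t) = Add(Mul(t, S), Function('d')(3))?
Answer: -35364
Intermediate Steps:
Function('d')(m) = Mul(-2, m)
Function('q')(S, t) = Add(-6, Mul(S, t)) (Function('q')(S, t) = Add(Mul(t, S), Mul(-2, 3)) = Add(Mul(S, t), -6) = Add(-6, Mul(S, t)))
Function('l')(a, F) = Add(a, Pow(F, 2)) (Function('l')(a, F) = Add(Pow(F, 2), a) = Add(a, Pow(F, 2)))
o = -27913 (o = Add(7, Mul(-1, Add(Add(15696, -749), Add(4942, Mul(-1, -8031))))) = Add(7, Mul(-1, Add(14947, Add(4942, 8031)))) = Add(7, Mul(-1, Add(14947, 12973))) = Add(7, Mul(-1, 27920)) = Add(7, -27920) = -27913)
Add(o, Mul(-1, Function('l')(Function('q')(8, -14), 87))) = Add(-27913, Mul(-1, Add(Add(-6, Mul(8, -14)), Pow(87, 2)))) = Add(-27913, Mul(-1, Add(Add(-6, -112), 7569))) = Add(-27913, Mul(-1, Add(-118, 7569))) = Add(-27913, Mul(-1, 7451)) = Add(-27913, -7451) = -35364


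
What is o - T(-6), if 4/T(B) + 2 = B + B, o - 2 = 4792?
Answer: 33560/7 ≈ 4794.3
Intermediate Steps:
o = 4794 (o = 2 + 4792 = 4794)
T(B) = 4/(-2 + 2*B) (T(B) = 4/(-2 + (B + B)) = 4/(-2 + 2*B))
o - T(-6) = 4794 - 2/(-1 - 6) = 4794 - 2/(-7) = 4794 - 2*(-1)/7 = 4794 - 1*(-2/7) = 4794 + 2/7 = 33560/7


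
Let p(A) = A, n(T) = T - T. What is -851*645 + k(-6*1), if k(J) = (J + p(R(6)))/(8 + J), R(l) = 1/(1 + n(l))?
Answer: -1097795/2 ≈ -5.4890e+5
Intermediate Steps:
n(T) = 0
R(l) = 1 (R(l) = 1/(1 + 0) = 1/1 = 1)
k(J) = (1 + J)/(8 + J) (k(J) = (J + 1)/(8 + J) = (1 + J)/(8 + J))
-851*645 + k(-6*1) = -851*645 + (1 - 6*1)/(8 - 6*1) = -548895 + (1 - 6)/(8 - 6) = -548895 - 5/2 = -1097795/2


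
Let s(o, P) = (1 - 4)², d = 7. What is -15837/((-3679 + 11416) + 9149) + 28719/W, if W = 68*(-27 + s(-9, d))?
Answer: -28018529/1148248 ≈ -24.401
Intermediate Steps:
s(o, P) = 9 (s(o, P) = (-3)² = 9)
W = -1224 (W = 68*(-27 + 9) = 68*(-18) = -1224)
-15837/((-3679 + 11416) + 9149) + 28719/W = -15837/((-3679 + 11416) + 9149) + 28719/(-1224) = -15837/(7737 + 9149) + 28719*(-1/1224) = -15837/16886 - 3191/136 = -28018529/1148248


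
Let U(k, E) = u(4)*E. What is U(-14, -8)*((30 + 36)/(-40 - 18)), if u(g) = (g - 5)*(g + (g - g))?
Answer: -1056/29 ≈ -36.414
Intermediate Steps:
u(g) = g*(-5 + g) (u(g) = (-5 + g)*(g + 0) = (-5 + g)*g = g*(-5 + g))
U(k, E) = -4*E (U(k, E) = (4*(-5 + 4))*E = (4*(-1))*E = -4*E)
U(-14, -8)*((30 + 36)/(-40 - 18)) = (-4*(-8))*((30 + 36)/(-40 - 18)) = 32*(66/(-58)) = 32*(66*(-1/58)) = 32*(-33/29) = -1056/29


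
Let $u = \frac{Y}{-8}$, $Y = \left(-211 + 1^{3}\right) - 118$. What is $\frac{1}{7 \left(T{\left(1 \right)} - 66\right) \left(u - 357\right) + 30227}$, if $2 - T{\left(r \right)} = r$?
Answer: $\frac{1}{174007} \approx 5.7469 \cdot 10^{-6}$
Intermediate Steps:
$Y = -328$ ($Y = \left(-211 + 1\right) - 118 = -210 - 118 = -328$)
$T{\left(r \right)} = 2 - r$
$u = 41$ ($u = - \frac{328}{-8} = \left(-328\right) \left(- \frac{1}{8}\right) = 41$)
$\frac{1}{7 \left(T{\left(1 \right)} - 66\right) \left(u - 357\right) + 30227} = \frac{1}{7 \left(\left(2 - 1\right) - 66\right) \left(41 - 357\right) + 30227} = \frac{1}{7 \left(\left(2 - 1\right) - 66\right) \left(-316\right) + 30227} = \frac{1}{7 \left(1 - 66\right) \left(-316\right) + 30227} = \frac{1}{7 \left(\left(-65\right) \left(-316\right)\right) + 30227} = \frac{1}{7 \cdot 20540 + 30227} = \frac{1}{143780 + 30227} = \frac{1}{174007}$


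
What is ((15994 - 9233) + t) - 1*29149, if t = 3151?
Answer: -19237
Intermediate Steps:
((15994 - 9233) + t) - 1*29149 = ((15994 - 9233) + 3151) - 1*29149 = (6761 + 3151) - 29149 = 9912 - 29149 = -19237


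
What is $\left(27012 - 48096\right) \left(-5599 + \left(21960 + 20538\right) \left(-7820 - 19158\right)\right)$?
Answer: $24173156901012$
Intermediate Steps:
$\left(27012 - 48096\right) \left(-5599 + \left(21960 + 20538\right) \left(-7820 - 19158\right)\right) = - 21084 \left(-5599 + 42498 \left(-26978\right)\right) = - 21084 \left(-5599 - 1146511044\right) = \left(-21084\right) \left(-1146516643\right) = 24173156901012$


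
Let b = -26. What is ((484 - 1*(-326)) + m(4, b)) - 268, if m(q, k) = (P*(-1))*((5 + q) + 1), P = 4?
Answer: 502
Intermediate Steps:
m(q, k) = -24 - 4*q (m(q, k) = (4*(-1))*((5 + q) + 1) = -4*(6 + q) = -24 - 4*q)
((484 - 1*(-326)) + m(4, b)) - 268 = ((484 - 1*(-326)) + (-24 - 4*4)) - 268 = ((484 + 326) + (-24 - 16)) - 268 = (810 - 40) - 268 = 770 - 268 = 502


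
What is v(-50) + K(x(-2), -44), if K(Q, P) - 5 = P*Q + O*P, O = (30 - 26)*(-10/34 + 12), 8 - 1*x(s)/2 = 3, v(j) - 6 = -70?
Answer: -43507/17 ≈ -2559.2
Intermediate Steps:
v(j) = -64 (v(j) = 6 - 70 = -64)
x(s) = 10 (x(s) = 16 - 2*3 = 16 - 6 = 10)
O = 796/17 (O = 4*(-10*1/34 + 12) = 4*(-5/17 + 12) = 4*(199/17) = 796/17 ≈ 46.824)
K(Q, P) = 5 + 796*P/17 + P*Q (K(Q, P) = 5 + (P*Q + 796*P/17) = 5 + (796*P/17 + P*Q) = 5 + 796*P/17 + P*Q)
v(-50) + K(x(-2), -44) = -64 + (5 + (796/17)*(-44) - 44*10) = -64 + (5 - 35024/17 - 440) = -64 - 42419/17 = -43507/17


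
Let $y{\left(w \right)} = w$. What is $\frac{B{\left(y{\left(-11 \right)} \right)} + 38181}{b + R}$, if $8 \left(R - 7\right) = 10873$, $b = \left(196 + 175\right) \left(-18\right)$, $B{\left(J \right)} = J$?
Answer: $- \frac{61072}{8499} \approx -7.1858$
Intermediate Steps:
$b = -6678$ ($b = 371 \left(-18\right) = -6678$)
$R = \frac{10929}{8}$ ($R = 7 + \frac{1}{8} \cdot 10873 = 7 + \frac{10873}{8} = \frac{10929}{8} \approx 1366.1$)
$\frac{B{\left(y{\left(-11 \right)} \right)} + 38181}{b + R} = \frac{-11 + 38181}{-6678 + \frac{10929}{8}} = \frac{38170}{- \frac{42495}{8}} = 38170 \left(- \frac{8}{42495}\right) = - \frac{61072}{8499}$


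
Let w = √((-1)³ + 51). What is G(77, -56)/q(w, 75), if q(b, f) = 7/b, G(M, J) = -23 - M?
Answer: -500*√2/7 ≈ -101.02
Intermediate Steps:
w = 5*√2 (w = √(-1 + 51) = √50 = 5*√2 ≈ 7.0711)
G(77, -56)/q(w, 75) = (-23 - 1*77)/((7/((5*√2)))) = (-23 - 77)/((7*(√2/10))) = -100*5*√2/7 = -500*√2/7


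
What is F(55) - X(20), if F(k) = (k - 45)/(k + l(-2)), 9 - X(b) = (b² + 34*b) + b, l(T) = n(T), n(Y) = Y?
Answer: 57833/53 ≈ 1091.2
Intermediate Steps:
l(T) = T
X(b) = 9 - b² - 35*b (X(b) = 9 - ((b² + 34*b) + b) = 9 - (b² + 35*b) = 9 + (-b² - 35*b) = 9 - b² - 35*b)
F(k) = (-45 + k)/(-2 + k) (F(k) = (k - 45)/(k - 2) = (-45 + k)/(-2 + k))
F(55) - X(20) = (-45 + 55)/(-2 + 55) - (9 - 1*20² - 35*20) = 10/53 - (9 - 1*400 - 700) = (1/53)*10 - (9 - 400 - 700) = 10/53 - 1*(-1091) = 10/53 + 1091 = 57833/53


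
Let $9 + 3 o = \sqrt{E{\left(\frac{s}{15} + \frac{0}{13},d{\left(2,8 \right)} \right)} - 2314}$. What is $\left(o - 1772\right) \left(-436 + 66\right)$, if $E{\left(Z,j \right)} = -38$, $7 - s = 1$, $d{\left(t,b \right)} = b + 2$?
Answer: $656750 - \frac{10360 i \sqrt{3}}{3} \approx 6.5675 \cdot 10^{5} - 5981.4 i$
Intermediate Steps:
$d{\left(t,b \right)} = 2 + b$
$s = 6$ ($s = 7 - 1 = 6$)
$o = -3 + \frac{28 i \sqrt{3}}{3}$ ($o = -3 + \frac{\sqrt{-38 - 2314}}{3} = -3 + \frac{\sqrt{-2352}}{3} = -3 + \frac{28 i \sqrt{3}}{3} \approx -3.0 + 16.166 i$)
$\left(o - 1772\right) \left(-436 + 66\right) = \left(\left(-3 + \frac{28 i \sqrt{3}}{3}\right) - 1772\right) \left(-436 + 66\right) = \left(-1775 + \frac{28 i \sqrt{3}}{3}\right) \left(-370\right) = 656750 - \frac{10360 i \sqrt{3}}{3}$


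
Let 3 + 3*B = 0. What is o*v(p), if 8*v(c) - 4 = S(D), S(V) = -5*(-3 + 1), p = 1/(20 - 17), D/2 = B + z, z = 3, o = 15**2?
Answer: 1575/4 ≈ 393.75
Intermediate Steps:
o = 225
B = -1 (B = -1 + (1/3)*0 = -1 + 0 = -1)
D = 4 (D = 2*(-1 + 3) = 2*2 = 4)
p = 1/3 ≈ 0.33333
S(V) = 10 (S(V) = -5*(-2) = 10)
v(c) = 7/4 (v(c) = 1/2 + (1/8)*10 = 1/2 + 5/4 = 7/4)
o*v(p) = 225*(7/4) = 1575/4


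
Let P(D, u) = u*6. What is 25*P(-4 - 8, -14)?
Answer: -2100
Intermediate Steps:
P(D, u) = 6*u
25*P(-4 - 8, -14) = 25*(6*(-14)) = 25*(-84) = -2100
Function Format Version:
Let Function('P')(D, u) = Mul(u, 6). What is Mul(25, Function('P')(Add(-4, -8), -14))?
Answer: -2100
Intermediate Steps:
Function('P')(D, u) = Mul(6, u)
Mul(25, Function('P')(Add(-4, -8), -14)) = Mul(25, Mul(6, -14)) = Mul(25, -84) = -2100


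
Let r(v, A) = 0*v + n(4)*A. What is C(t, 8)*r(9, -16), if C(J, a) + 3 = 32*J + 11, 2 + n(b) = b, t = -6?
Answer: 5888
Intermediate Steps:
n(b) = -2 + b
r(v, A) = 2*A (r(v, A) = 0*v + (-2 + 4)*A = 0 + 2*A = 2*A)
C(J, a) = 8 + 32*J (C(J, a) = -3 + (32*J + 11) = -3 + (11 + 32*J) = 8 + 32*J)
C(t, 8)*r(9, -16) = (8 + 32*(-6))*(2*(-16)) = (8 - 192)*(-32) = -184*(-32) = 5888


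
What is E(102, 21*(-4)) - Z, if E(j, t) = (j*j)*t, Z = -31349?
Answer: -842587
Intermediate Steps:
E(j, t) = t*j**2 (E(j, t) = j**2*t = t*j**2)
E(102, 21*(-4)) - Z = (21*(-4))*102**2 - 1*(-31349) = -84*10404 + 31349 = -873936 + 31349 = -842587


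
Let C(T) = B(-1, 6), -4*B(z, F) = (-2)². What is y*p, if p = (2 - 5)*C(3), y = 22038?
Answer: 66114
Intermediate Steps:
B(z, F) = -1 (B(z, F) = -¼*(-2)² = -¼*4 = -1)
C(T) = -1
p = 3 (p = (2 - 5)*(-1) = -3*(-1) = 3)
y*p = 22038*3 = 66114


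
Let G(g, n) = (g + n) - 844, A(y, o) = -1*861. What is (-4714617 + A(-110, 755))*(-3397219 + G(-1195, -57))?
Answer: 16029395097570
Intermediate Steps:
A(y, o) = -861
G(g, n) = -844 + g + n
(-4714617 + A(-110, 755))*(-3397219 + G(-1195, -57)) = (-4714617 - 861)*(-3397219 + (-844 - 1195 - 57)) = -4715478*(-3397219 - 2096) = -4715478*(-3399315) = 16029395097570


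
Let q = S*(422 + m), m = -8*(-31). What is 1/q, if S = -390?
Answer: -1/261300 ≈ -3.8270e-6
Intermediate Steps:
m = 248
q = -261300 (q = -390*(422 + 248) = -390*670 = -261300)
1/q = 1/(-261300) = -1/261300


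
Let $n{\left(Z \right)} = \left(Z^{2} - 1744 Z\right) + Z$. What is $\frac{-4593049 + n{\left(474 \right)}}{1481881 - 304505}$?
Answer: $- \frac{5194555}{1177376} \approx -4.412$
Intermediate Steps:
$n{\left(Z \right)} = Z^{2} - 1743 Z$
$\frac{-4593049 + n{\left(474 \right)}}{1481881 - 304505} = \frac{-4593049 + 474 \left(-1743 + 474\right)}{1481881 - 304505} = \frac{-4593049 + 474 \left(-1269\right)}{1177376} = \left(-4593049 - 601506\right) \frac{1}{1177376} = \left(-5194555\right) \frac{1}{1177376} = - \frac{5194555}{1177376}$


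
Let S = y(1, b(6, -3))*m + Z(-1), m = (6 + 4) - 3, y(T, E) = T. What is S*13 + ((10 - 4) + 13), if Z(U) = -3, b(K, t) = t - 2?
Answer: 71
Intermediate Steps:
b(K, t) = -2 + t
m = 7 (m = 10 - 3 = 7)
S = 4 (S = 1*7 - 3 = 7 - 3 = 4)
S*13 + ((10 - 4) + 13) = 4*13 + ((10 - 4) + 13) = 52 + (6 + 13) = 52 + 19 = 71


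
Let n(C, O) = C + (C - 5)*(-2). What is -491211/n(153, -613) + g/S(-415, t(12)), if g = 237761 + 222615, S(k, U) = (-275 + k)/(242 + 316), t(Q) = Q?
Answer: -6066051159/16445 ≈ -3.6887e+5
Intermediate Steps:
S(k, U) = -275/558 + k/558 (S(k, U) = (-275 + k)/558 = (-275 + k)*(1/558) = -275/558 + k/558)
n(C, O) = 10 - C (n(C, O) = C + (-5 + C)*(-2) = C + (10 - 2*C) = 10 - C)
g = 460376
-491211/n(153, -613) + g/S(-415, t(12)) = -491211/(10 - 1*153) + 460376/(-275/558 + (1/558)*(-415)) = -491211/(10 - 153) + 460376/(-275/558 - 415/558) = -491211/(-143) + 460376/(-115/93) = -491211*(-1/143) + 460376*(-93/115) = 491211/143 - 42814968/115 = -6066051159/16445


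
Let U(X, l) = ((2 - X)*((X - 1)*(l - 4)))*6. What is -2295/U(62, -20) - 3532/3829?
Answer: -13854021/14948416 ≈ -0.92679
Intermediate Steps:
U(X, l) = 6*(-1 + X)*(-4 + l)*(2 - X) (U(X, l) = ((2 - X)*((-1 + X)*(-4 + l)))*6 = ((-1 + X)*(-4 + l)*(2 - X))*6 = 6*(-1 + X)*(-4 + l)*(2 - X))
-2295/U(62, -20) - 3532/3829 = -2295/(48 - 72*62 - 12*(-20) + 24*62² - 6*(-20)*62² + 18*62*(-20)) - 3532/3829 = -2295/(48 - 4464 + 240 + 24*3844 - 6*(-20)*3844 - 22320) - 3532*1/3829 = -2295/(48 - 4464 + 240 + 92256 + 461280 - 22320) - 3532/3829 = -2295/527040 - 3532/3829 = -2295*1/527040 - 3532/3829 = -17/3904 - 3532/3829 = -13854021/14948416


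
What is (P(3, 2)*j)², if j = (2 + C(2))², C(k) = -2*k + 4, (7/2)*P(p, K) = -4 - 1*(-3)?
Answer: 64/49 ≈ 1.3061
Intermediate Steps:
P(p, K) = -2/7 (P(p, K) = 2*(-4 - 1*(-3))/7 = 2*(-4 + 3)/7 = (2/7)*(-1) = -2/7)
C(k) = 4 - 2*k
j = 4 (j = (2 + (4 - 2*2))² = (2 + (4 - 4))² = (2 + 0)² = 2² = 4)
(P(3, 2)*j)² = (-2/7*4)² = (-8/7)² = 64/49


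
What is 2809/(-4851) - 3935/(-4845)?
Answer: 365272/1566873 ≈ 0.23312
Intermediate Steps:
2809/(-4851) - 3935/(-4845) = 2809*(-1/4851) - 3935*(-1/4845) = -2809/4851 + 787/969 = 365272/1566873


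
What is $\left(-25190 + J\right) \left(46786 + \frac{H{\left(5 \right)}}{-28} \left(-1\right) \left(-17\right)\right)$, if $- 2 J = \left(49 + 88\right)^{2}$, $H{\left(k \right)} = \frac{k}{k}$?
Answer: $- \frac{90584567659}{56} \approx -1.6176 \cdot 10^{9}$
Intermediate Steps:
$H{\left(k \right)} = 1$
$J = - \frac{18769}{2}$ ($J = - \frac{\left(49 + 88\right)^{2}}{2} = - \frac{137^{2}}{2} = \left(- \frac{1}{2}\right) 18769 = - \frac{18769}{2} \approx -9384.5$)
$\left(-25190 + J\right) \left(46786 + \frac{H{\left(5 \right)}}{-28} \left(-1\right) \left(-17\right)\right) = \left(-25190 - \frac{18769}{2}\right) \left(46786 + 1 \frac{1}{-28} \left(-1\right) \left(-17\right)\right) = - \frac{69149 \left(46786 + 1 \left(- \frac{1}{28}\right) \left(-1\right) \left(-17\right)\right)}{2} = - \frac{69149 \left(46786 + \left(- \frac{1}{28}\right) \left(-1\right) \left(-17\right)\right)}{2} = - \frac{69149 \left(46786 + \frac{1}{28} \left(-17\right)\right)}{2} = - \frac{69149 \left(46786 - \frac{17}{28}\right)}{2} = \left(- \frac{69149}{2}\right) \frac{1309991}{28} = - \frac{90584567659}{56}$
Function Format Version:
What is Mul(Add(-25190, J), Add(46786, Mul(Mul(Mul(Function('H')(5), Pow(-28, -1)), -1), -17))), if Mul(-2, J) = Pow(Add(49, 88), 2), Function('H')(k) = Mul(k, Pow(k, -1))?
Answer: Rational(-90584567659, 56) ≈ -1.6176e+9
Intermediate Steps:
Function('H')(k) = 1
J = Rational(-18769, 2) (J = Mul(Rational(-1, 2), Pow(Add(49, 88), 2)) = Mul(Rational(-1, 2), Pow(137, 2)) = Mul(Rational(-1, 2), 18769) = Rational(-18769, 2) ≈ -9384.5)
Mul(Add(-25190, J), Add(46786, Mul(Mul(Mul(Function('H')(5), Pow(-28, -1)), -1), -17))) = Mul(Add(-25190, Rational(-18769, 2)), Add(46786, Mul(Mul(Mul(1, Pow(-28, -1)), -1), -17))) = Mul(Rational(-69149, 2), Add(46786, Mul(Mul(Mul(1, Rational(-1, 28)), -1), -17))) = Mul(Rational(-69149, 2), Add(46786, Mul(Mul(Rational(-1, 28), -1), -17))) = Mul(Rational(-69149, 2), Add(46786, Mul(Rational(1, 28), -17))) = Mul(Rational(-69149, 2), Add(46786, Rational(-17, 28))) = Mul(Rational(-69149, 2), Rational(1309991, 28)) = Rational(-90584567659, 56)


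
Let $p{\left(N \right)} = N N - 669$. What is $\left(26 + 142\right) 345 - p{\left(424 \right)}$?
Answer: $-121147$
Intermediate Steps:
$p{\left(N \right)} = -669 + N^{2}$ ($p{\left(N \right)} = N^{2} - 669 = -669 + N^{2}$)
$\left(26 + 142\right) 345 - p{\left(424 \right)} = \left(26 + 142\right) 345 - \left(-669 + 424^{2}\right) = 168 \cdot 345 - \left(-669 + 179776\right) = 57960 - 179107 = -121147$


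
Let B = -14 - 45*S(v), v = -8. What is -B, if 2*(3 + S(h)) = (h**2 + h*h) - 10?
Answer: 2534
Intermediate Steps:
S(h) = -8 + h**2 (S(h) = -3 + ((h**2 + h*h) - 10)/2 = -3 + ((h**2 + h**2) - 10)/2 = -3 + (2*h**2 - 10)/2 = -3 + (-10 + 2*h**2)/2 = -3 + (-5 + h**2) = -8 + h**2)
B = -2534 (B = -14 - 45*(-8 + (-8)**2) = -14 - 45*(-8 + 64) = -14 - 45*56 = -14 - 2520 = -2534)
-B = -1*(-2534) = 2534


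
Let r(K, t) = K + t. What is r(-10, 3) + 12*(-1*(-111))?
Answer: 1325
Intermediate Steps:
r(-10, 3) + 12*(-1*(-111)) = (-10 + 3) + 12*(-1*(-111)) = -7 + 12*111 = -7 + 1332 = 1325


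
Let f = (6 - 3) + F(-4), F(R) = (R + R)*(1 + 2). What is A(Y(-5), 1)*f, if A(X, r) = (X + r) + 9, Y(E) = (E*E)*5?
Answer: -2835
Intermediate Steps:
Y(E) = 5*E² (Y(E) = E²*5 = 5*E²)
F(R) = 6*R (F(R) = (2*R)*3 = 6*R)
A(X, r) = 9 + X + r
f = -21 (f = (6 - 3) + 6*(-4) = 3 - 24 = -21)
A(Y(-5), 1)*f = (9 + 5*(-5)² + 1)*(-21) = (9 + 5*25 + 1)*(-21) = (9 + 125 + 1)*(-21) = 135*(-21) = -2835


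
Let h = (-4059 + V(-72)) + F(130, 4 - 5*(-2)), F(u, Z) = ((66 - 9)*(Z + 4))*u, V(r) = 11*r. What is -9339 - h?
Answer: -137868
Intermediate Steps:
F(u, Z) = u*(228 + 57*Z) (F(u, Z) = (57*(4 + Z))*u = (228 + 57*Z)*u = u*(228 + 57*Z))
h = 128529 (h = (-4059 + 11*(-72)) + 57*130*(4 + (4 - 5*(-2))) = (-4059 - 792) + 57*130*(4 + (4 + 10)) = -4851 + 57*130*(4 + 14) = -4851 + 57*130*18 = -4851 + 133380 = 128529)
-9339 - h = -9339 - 1*128529 = -9339 - 128529 = -137868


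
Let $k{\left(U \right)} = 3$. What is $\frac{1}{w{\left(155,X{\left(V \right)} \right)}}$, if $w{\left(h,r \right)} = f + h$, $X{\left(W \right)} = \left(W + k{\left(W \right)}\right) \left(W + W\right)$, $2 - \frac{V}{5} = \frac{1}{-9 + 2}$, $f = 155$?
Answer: $\frac{1}{310} \approx 0.0032258$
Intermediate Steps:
$V = \frac{75}{7}$ ($V = 10 - \frac{5}{-9 + 2} = 10 - \frac{5}{-7} = 10 - - \frac{5}{7} = 10 + \frac{5}{7} = \frac{75}{7} \approx 10.714$)
$X{\left(W \right)} = 2 W \left(3 + W\right)$ ($X{\left(W \right)} = \left(W + 3\right) \left(W + W\right) = \left(3 + W\right) 2 W = 2 W \left(3 + W\right)$)
$w{\left(h,r \right)} = 155 + h$
$\frac{1}{w{\left(155,X{\left(V \right)} \right)}} = \frac{1}{155 + 155} = \frac{1}{310}$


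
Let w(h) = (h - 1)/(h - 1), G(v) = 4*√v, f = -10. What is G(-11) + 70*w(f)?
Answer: 70 + 4*I*√11 ≈ 70.0 + 13.266*I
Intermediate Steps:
w(h) = 1 (w(h) = (-1 + h)/(-1 + h) = 1)
G(-11) + 70*w(f) = 4*√(-11) + 70*1 = 4*(I*√11) + 70 = 4*I*√11 + 70 = 70 + 4*I*√11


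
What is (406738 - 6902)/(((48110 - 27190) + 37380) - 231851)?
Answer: -399836/173551 ≈ -2.3039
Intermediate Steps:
(406738 - 6902)/(((48110 - 27190) + 37380) - 231851) = 399836/((20920 + 37380) - 231851) = 399836/(58300 - 231851) = 399836/(-173551) = 399836*(-1/173551) = -399836/173551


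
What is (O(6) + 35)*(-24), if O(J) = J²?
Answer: -1704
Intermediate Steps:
(O(6) + 35)*(-24) = (6² + 35)*(-24) = (36 + 35)*(-24) = 71*(-24) = -1704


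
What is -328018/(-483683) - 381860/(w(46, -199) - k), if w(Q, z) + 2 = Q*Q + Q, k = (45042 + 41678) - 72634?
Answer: 94305566524/2884201729 ≈ 32.697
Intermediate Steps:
k = 14086 (k = 86720 - 72634 = 14086)
w(Q, z) = -2 + Q + Q² (w(Q, z) = -2 + (Q*Q + Q) = -2 + (Q² + Q) = -2 + (Q + Q²) = -2 + Q + Q²)
-328018/(-483683) - 381860/(w(46, -199) - k) = -328018/(-483683) - 381860/((-2 + 46 + 46²) - 1*14086) = -328018*(-1/483683) - 381860/((-2 + 46 + 2116) - 14086) = 328018/483683 - 381860/(2160 - 14086) = 328018/483683 - 381860/(-11926) = 328018/483683 - 381860*(-1/11926) = 328018/483683 + 190930/5963 = 94305566524/2884201729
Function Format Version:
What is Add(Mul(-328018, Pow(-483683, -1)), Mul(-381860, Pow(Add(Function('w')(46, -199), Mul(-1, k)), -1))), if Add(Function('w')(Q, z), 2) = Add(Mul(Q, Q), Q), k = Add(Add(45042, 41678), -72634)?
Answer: Rational(94305566524, 2884201729) ≈ 32.697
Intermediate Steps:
k = 14086 (k = Add(86720, -72634) = 14086)
Function('w')(Q, z) = Add(-2, Q, Pow(Q, 2)) (Function('w')(Q, z) = Add(-2, Add(Mul(Q, Q), Q)) = Add(-2, Add(Pow(Q, 2), Q)) = Add(-2, Add(Q, Pow(Q, 2))) = Add(-2, Q, Pow(Q, 2)))
Add(Mul(-328018, Pow(-483683, -1)), Mul(-381860, Pow(Add(Function('w')(46, -199), Mul(-1, k)), -1))) = Add(Mul(-328018, Pow(-483683, -1)), Mul(-381860, Pow(Add(Add(-2, 46, Pow(46, 2)), Mul(-1, 14086)), -1))) = Add(Mul(-328018, Rational(-1, 483683)), Mul(-381860, Pow(Add(Add(-2, 46, 2116), -14086), -1))) = Add(Rational(328018, 483683), Mul(-381860, Pow(Add(2160, -14086), -1))) = Add(Rational(328018, 483683), Mul(-381860, Pow(-11926, -1))) = Add(Rational(328018, 483683), Mul(-381860, Rational(-1, 11926))) = Add(Rational(328018, 483683), Rational(190930, 5963)) = Rational(94305566524, 2884201729)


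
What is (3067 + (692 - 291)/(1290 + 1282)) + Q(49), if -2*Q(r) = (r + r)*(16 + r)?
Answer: -303095/2572 ≈ -117.84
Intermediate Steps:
Q(r) = -r*(16 + r) (Q(r) = -(r + r)*(16 + r)/2 = -2*r*(16 + r)/2 = -r*(16 + r))
(3067 + (692 - 291)/(1290 + 1282)) + Q(49) = (3067 + (692 - 291)/(1290 + 1282)) - 1*49*(16 + 49) = (3067 + 401/2572) - 1*49*65 = (3067 + 401*(1/2572)) - 3185 = (3067 + 401/2572) - 3185 = 7888725/2572 - 3185 = -303095/2572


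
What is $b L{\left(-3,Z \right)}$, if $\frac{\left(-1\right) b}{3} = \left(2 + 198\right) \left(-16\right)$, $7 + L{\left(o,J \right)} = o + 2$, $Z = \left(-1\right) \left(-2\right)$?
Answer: $-76800$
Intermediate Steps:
$Z = 2$
$L{\left(o,J \right)} = -5 + o$ ($L{\left(o,J \right)} = -7 + \left(o + 2\right) = -7 + \left(2 + o\right) = -5 + o$)
$b = 9600$ ($b = - 3 \left(2 + 198\right) \left(-16\right) = - 3 \cdot 200 \left(-16\right) = \left(-3\right) \left(-3200\right) = 9600$)
$b L{\left(-3,Z \right)} = 9600 \left(-5 - 3\right) = 9600 \left(-8\right) = -76800$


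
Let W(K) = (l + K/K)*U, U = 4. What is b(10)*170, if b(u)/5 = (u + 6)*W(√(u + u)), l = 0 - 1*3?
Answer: -108800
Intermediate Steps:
l = -3 (l = 0 - 3 = -3)
W(K) = -8 (W(K) = (-3 + K/K)*4 = (-3 + 1)*4 = -2*4 = -8)
b(u) = -240 - 40*u (b(u) = 5*((u + 6)*(-8)) = 5*((6 + u)*(-8)) = 5*(-48 - 8*u) = -240 - 40*u)
b(10)*170 = (-240 - 40*10)*170 = (-240 - 400)*170 = -640*170 = -108800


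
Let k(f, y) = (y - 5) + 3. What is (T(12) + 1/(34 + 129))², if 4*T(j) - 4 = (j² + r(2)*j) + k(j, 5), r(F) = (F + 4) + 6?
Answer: 2312551921/425104 ≈ 5440.0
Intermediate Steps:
k(f, y) = -2 + y (k(f, y) = (-5 + y) + 3 = -2 + y)
r(F) = 10 + F (r(F) = (4 + F) + 6 = 10 + F)
T(j) = 7/4 + 3*j + j²/4 (T(j) = 1 + ((j² + (10 + 2)*j) + (-2 + 5))/4 = 1 + ((j² + 12*j) + 3)/4 = 1 + (3 + j² + 12*j)/4 = 1 + (¾ + 3*j + j²/4) = 7/4 + 3*j + j²/4)
(T(12) + 1/(34 + 129))² = ((7/4 + 3*12 + (¼)*12²) + 1/(34 + 129))² = ((7/4 + 36 + (¼)*144) + 1/163)² = ((7/4 + 36 + 36) + 1/163)² = (295/4 + 1/163)² = (48089/652)² = 2312551921/425104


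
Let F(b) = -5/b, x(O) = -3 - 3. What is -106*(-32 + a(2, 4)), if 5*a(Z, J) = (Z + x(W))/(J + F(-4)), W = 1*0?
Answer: 357856/105 ≈ 3408.2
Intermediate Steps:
W = 0
x(O) = -6
a(Z, J) = (-6 + Z)/(5*(5/4 + J)) (a(Z, J) = ((Z - 6)/(J - 5/(-4)))/5 = ((-6 + Z)/(J - 5*(-¼)))/5 = ((-6 + Z)/(J + 5/4))/5 = ((-6 + Z)/(5/4 + J))/5 = (-6 + Z)/(5*(5/4 + J)))
-106*(-32 + a(2, 4)) = -106*(-32 + 4*(-6 + 2)/(5*(5 + 4*4))) = -106*(-32 + (⅘)*(-4)/(5 + 16)) = -106*(-32 + (⅘)*(-4)/21) = -106*(-32 + (⅘)*(1/21)*(-4)) = -106*(-32 - 16/105) = -106*(-3376/105) = 357856/105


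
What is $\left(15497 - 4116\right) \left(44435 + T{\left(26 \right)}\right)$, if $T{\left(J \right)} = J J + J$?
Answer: $513704197$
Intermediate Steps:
$T{\left(J \right)} = J + J^{2}$ ($T{\left(J \right)} = J^{2} + J = J + J^{2}$)
$\left(15497 - 4116\right) \left(44435 + T{\left(26 \right)}\right) = \left(15497 - 4116\right) \left(44435 + 26 \left(1 + 26\right)\right) = \left(15497 - 4116\right) \left(44435 + 26 \cdot 27\right) = 11381 \left(44435 + 702\right) = 11381 \cdot 45137 = 513704197$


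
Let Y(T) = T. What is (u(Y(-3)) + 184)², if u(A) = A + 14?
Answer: 38025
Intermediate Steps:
u(A) = 14 + A
(u(Y(-3)) + 184)² = ((14 - 3) + 184)² = (11 + 184)² = 195² = 38025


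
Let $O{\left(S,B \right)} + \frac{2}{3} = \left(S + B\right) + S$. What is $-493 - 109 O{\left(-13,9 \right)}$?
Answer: $\frac{4298}{3} \approx 1432.7$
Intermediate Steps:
$O{\left(S,B \right)} = - \frac{2}{3} + B + 2 S$ ($O{\left(S,B \right)} = - \frac{2}{3} + \left(\left(S + B\right) + S\right) = - \frac{2}{3} + \left(\left(B + S\right) + S\right) = - \frac{2}{3} + \left(B + 2 S\right) = - \frac{2}{3} + B + 2 S$)
$-493 - 109 O{\left(-13,9 \right)} = -493 - 109 \left(- \frac{2}{3} + 9 + 2 \left(-13\right)\right) = -493 - 109 \left(- \frac{2}{3} + 9 - 26\right) = -493 - - \frac{5777}{3} = -493 + \frac{5777}{3} = \frac{4298}{3}$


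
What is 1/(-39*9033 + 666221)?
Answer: 1/313934 ≈ 3.1854e-6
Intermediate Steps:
1/(-39*9033 + 666221) = 1/(-352287 + 666221) = 1/313934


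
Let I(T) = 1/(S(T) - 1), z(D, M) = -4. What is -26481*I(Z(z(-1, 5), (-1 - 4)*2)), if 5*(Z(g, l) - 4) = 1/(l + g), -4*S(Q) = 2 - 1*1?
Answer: 105924/5 ≈ 21185.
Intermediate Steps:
S(Q) = -1/4 (S(Q) = -(2 - 1*1)/4 = -(2 - 1)/4 = -1/4*1 = -1/4)
Z(g, l) = 4 + 1/(5*(g + l)) (Z(g, l) = 4 + 1/(5*(l + g)) = 4 + 1/(5*(g + l)))
I(T) = -4/5 (I(T) = 1/(-1/4 - 1) = 1/(-5/4) = -4/5)
-26481*I(Z(z(-1, 5), (-1 - 4)*2)) = -26481*(-4/5) = 105924/5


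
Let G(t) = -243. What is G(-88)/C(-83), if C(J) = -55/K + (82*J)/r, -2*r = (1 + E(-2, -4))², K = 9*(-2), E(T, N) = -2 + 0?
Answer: -4374/245071 ≈ -0.017848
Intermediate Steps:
E(T, N) = -2
K = -18
r = -½ (r = -(1 - 2)²/2 = -½*(-1)² = -½*1 = -½ ≈ -0.50000)
C(J) = 55/18 - 164*J (C(J) = -55/(-18) + (82*J)/(-½) = -55*(-1/18) + (82*J)*(-2) = 55/18 - 164*J)
G(-88)/C(-83) = -243/(55/18 - 164*(-83)) = -243/(55/18 + 13612) = -243/245071/18 = -243*18/245071 = -4374/245071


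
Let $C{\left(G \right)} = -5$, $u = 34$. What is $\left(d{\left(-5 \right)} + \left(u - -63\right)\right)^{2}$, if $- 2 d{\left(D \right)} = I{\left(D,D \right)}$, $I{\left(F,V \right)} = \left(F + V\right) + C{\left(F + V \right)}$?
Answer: $\frac{43681}{4} \approx 10920.0$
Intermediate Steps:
$I{\left(F,V \right)} = -5 + F + V$ ($I{\left(F,V \right)} = \left(F + V\right) - 5 = -5 + F + V$)
$d{\left(D \right)} = \frac{5}{2} - D$ ($d{\left(D \right)} = - \frac{-5 + D + D}{2} = - \frac{-5 + 2 D}{2} = \frac{5}{2} - D$)
$\left(d{\left(-5 \right)} + \left(u - -63\right)\right)^{2} = \left(\left(\frac{5}{2} - -5\right) + \left(34 - -63\right)\right)^{2} = \left(\left(\frac{5}{2} + 5\right) + \left(34 + 63\right)\right)^{2} = \left(\frac{15}{2} + 97\right)^{2} = \left(\frac{209}{2}\right)^{2} = \frac{43681}{4}$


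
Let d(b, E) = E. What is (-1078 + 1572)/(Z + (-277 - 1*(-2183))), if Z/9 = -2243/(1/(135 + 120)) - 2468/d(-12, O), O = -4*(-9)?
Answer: -247/2573198 ≈ -9.5990e-5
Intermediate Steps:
O = 36
Z = -5148302 (Z = 9*(-2243/(1/(135 + 120)) - 2468/36) = 9*(-2243/(1/255) - 2468*1/36) = 9*(-2243/1/255 - 617/9) = 9*(-2243*255 - 617/9) = 9*(-571965 - 617/9) = 9*(-5148302/9) = -5148302)
(-1078 + 1572)/(Z + (-277 - 1*(-2183))) = (-1078 + 1572)/(-5148302 + (-277 - 1*(-2183))) = 494/(-5148302 + (-277 + 2183)) = 494/(-5148302 + 1906) = 494/(-5146396) = 494*(-1/5146396) = -247/2573198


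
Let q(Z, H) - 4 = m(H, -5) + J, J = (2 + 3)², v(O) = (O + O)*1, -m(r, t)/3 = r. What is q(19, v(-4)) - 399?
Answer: -346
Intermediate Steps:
m(r, t) = -3*r
v(O) = 2*O (v(O) = (2*O)*1 = 2*O)
J = 25 (J = 5² = 25)
q(Z, H) = 29 - 3*H (q(Z, H) = 4 + (-3*H + 25) = 4 + (25 - 3*H) = 29 - 3*H)
q(19, v(-4)) - 399 = (29 - 6*(-4)) - 399 = (29 - 3*(-8)) - 399 = (29 + 24) - 399 = 53 - 399 = -346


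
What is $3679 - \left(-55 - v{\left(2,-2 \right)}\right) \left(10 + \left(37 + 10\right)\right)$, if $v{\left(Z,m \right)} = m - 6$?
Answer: $6358$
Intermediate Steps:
$v{\left(Z,m \right)} = -6 + m$ ($v{\left(Z,m \right)} = m - 6 = -6 + m$)
$3679 - \left(-55 - v{\left(2,-2 \right)}\right) \left(10 + \left(37 + 10\right)\right) = 3679 - \left(-55 - \left(-6 - 2\right)\right) \left(10 + \left(37 + 10\right)\right) = 3679 - \left(-55 - -8\right) \left(10 + 47\right) = 3679 - \left(-55 + 8\right) 57 = 3679 - \left(-47\right) 57 = 3679 - -2679 = 3679 + 2679 = 6358$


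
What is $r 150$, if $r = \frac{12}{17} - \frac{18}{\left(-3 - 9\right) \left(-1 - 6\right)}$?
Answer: $\frac{8775}{119} \approx 73.74$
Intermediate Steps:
$r = \frac{117}{238}$ ($r = 12 \cdot \frac{1}{17} - \frac{18}{\left(-12\right) \left(-7\right)} = \frac{12}{17} - \frac{18}{84} = \frac{12}{17} - \frac{3}{14} = \frac{117}{238} \approx 0.4916$)
$r 150 = \frac{117}{238} \cdot 150 = \frac{8775}{119}$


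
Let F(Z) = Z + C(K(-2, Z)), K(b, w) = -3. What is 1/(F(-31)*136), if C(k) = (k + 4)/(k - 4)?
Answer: -7/29648 ≈ -0.00023610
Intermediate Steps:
C(k) = (4 + k)/(-4 + k)
F(Z) = -⅐ + Z (F(Z) = Z + (4 - 3)/(-4 - 3) = Z + 1/(-7) = Z - ⅐*1 = Z - ⅐ = -⅐ + Z)
1/(F(-31)*136) = 1/((-⅐ - 31)*136) = 1/(-218/7*136) = 1/(-29648/7) = -7/29648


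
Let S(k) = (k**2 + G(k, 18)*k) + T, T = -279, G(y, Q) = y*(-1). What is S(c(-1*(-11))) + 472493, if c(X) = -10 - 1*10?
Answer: 472214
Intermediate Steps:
G(y, Q) = -y
c(X) = -20 (c(X) = -10 - 10 = -20)
S(k) = -279 (S(k) = (k**2 + (-k)*k) - 279 = (k**2 - k**2) - 279 = 0 - 279 = -279)
S(c(-1*(-11))) + 472493 = -279 + 472493 = 472214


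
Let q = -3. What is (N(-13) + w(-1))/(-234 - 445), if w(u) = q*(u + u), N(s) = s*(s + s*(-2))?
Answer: 163/679 ≈ 0.24006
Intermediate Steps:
N(s) = -s**2 (N(s) = s*(s - 2*s) = s*(-s) = -s**2)
w(u) = -6*u (w(u) = -3*(u + u) = -6*u)
(N(-13) + w(-1))/(-234 - 445) = (-1*(-13)**2 - 6*(-1))/(-234 - 445) = (-1*169 + 6)/(-679) = (-169 + 6)*(-1/679) = -163*(-1/679) = 163/679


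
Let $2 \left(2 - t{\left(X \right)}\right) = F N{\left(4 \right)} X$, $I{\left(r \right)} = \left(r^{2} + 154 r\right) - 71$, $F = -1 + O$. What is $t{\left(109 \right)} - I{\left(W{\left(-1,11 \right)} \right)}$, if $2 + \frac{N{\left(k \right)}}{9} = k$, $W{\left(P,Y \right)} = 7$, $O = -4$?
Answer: $3851$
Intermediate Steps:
$N{\left(k \right)} = -18 + 9 k$
$F = -5$ ($F = -1 - 4 = -5$)
$I{\left(r \right)} = -71 + r^{2} + 154 r$
$t{\left(X \right)} = 2 + 45 X$ ($t{\left(X \right)} = 2 - \frac{- 5 \left(-18 + 9 \cdot 4\right) X}{2} = 2 - \frac{- 5 \left(-18 + 36\right) X}{2} = 2 - \frac{\left(-5\right) 18 X}{2} = 2 - \frac{\left(-90\right) X}{2} = 2 + 45 X$)
$t{\left(109 \right)} - I{\left(W{\left(-1,11 \right)} \right)} = \left(2 + 45 \cdot 109\right) - \left(-71 + 7^{2} + 154 \cdot 7\right) = \left(2 + 4905\right) - \left(-71 + 49 + 1078\right) = 4907 - 1056 = 3851$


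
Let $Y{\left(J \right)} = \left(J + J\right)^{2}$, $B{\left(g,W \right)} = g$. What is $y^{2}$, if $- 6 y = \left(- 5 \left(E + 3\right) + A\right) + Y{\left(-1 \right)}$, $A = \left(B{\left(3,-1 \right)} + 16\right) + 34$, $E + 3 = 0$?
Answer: $\frac{361}{4} \approx 90.25$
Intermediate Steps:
$E = -3$ ($E = -3 + 0 = -3$)
$A = 53$ ($A = \left(3 + 16\right) + 34 = 19 + 34 = 53$)
$Y{\left(J \right)} = 4 J^{2}$ ($Y{\left(J \right)} = \left(2 J\right)^{2} = 4 J^{2}$)
$y = - \frac{19}{2}$ ($y = - \frac{\left(- 5 \left(-3 + 3\right) + 53\right) + 4 \left(-1\right)^{2}}{6} = - \frac{\left(\left(-5\right) 0 + 53\right) + 4 \cdot 1}{6} = - \frac{\left(0 + 53\right) + 4}{6} = - \frac{53 + 4}{6} = \left(- \frac{1}{6}\right) 57 = - \frac{19}{2} \approx -9.5$)
$y^{2} = \left(- \frac{19}{2}\right)^{2} = \frac{361}{4}$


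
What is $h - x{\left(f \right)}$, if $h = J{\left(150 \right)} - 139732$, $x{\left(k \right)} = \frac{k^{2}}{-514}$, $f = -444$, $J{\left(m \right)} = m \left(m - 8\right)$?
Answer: $- \frac{30338456}{257} \approx -1.1805 \cdot 10^{5}$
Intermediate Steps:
$J{\left(m \right)} = m \left(-8 + m\right)$
$x{\left(k \right)} = - \frac{k^{2}}{514}$ ($x{\left(k \right)} = k^{2} \left(- \frac{1}{514}\right) = - \frac{k^{2}}{514}$)
$h = -118432$ ($h = 150 \left(-8 + 150\right) - 139732 = 150 \cdot 142 - 139732 = 21300 - 139732 = -118432$)
$h - x{\left(f \right)} = -118432 - - \frac{\left(-444\right)^{2}}{514} = -118432 - \left(- \frac{1}{514}\right) 197136 = -118432 - - \frac{98568}{257} = -118432 + \frac{98568}{257} = - \frac{30338456}{257}$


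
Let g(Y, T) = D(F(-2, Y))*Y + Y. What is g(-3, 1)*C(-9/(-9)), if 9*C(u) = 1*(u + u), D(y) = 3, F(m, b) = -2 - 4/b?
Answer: -8/3 ≈ -2.6667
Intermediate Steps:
g(Y, T) = 4*Y (g(Y, T) = 3*Y + Y = 4*Y)
C(u) = 2*u/9 (C(u) = (1*(u + u))/9 = (1*(2*u))/9 = (2*u)/9 = 2*u/9)
g(-3, 1)*C(-9/(-9)) = (4*(-3))*(2*(-9/(-9))/9) = -8*(-9*(-1/9))/3 = -8/3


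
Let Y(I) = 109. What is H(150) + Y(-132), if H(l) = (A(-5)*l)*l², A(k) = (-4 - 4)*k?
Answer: 135000109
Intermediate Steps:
A(k) = -8*k
H(l) = 40*l³ (H(l) = ((-8*(-5))*l)*l² = (40*l)*l² = 40*l³)
H(150) + Y(-132) = 40*150³ + 109 = 40*3375000 + 109 = 135000000 + 109 = 135000109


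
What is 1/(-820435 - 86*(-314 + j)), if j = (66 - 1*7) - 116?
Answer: -1/788529 ≈ -1.2682e-6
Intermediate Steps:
j = -57 (j = (66 - 7) - 116 = 59 - 116 = -57)
1/(-820435 - 86*(-314 + j)) = 1/(-820435 - 86*(-314 - 57)) = 1/(-820435 - 86*(-371)) = 1/(-820435 + 31906) = 1/(-788529) = -1/788529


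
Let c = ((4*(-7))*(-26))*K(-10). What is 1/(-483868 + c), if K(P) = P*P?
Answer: -1/411068 ≈ -2.4327e-6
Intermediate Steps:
K(P) = P²
c = 72800 (c = ((4*(-7))*(-26))*(-10)² = -28*(-26)*100 = 728*100 = 72800)
1/(-483868 + c) = 1/(-483868 + 72800) = 1/(-411068) = -1/411068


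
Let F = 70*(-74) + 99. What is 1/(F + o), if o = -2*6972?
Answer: -1/19025 ≈ -5.2562e-5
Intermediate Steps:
F = -5081 (F = -5180 + 99 = -5081)
o = -13944
1/(F + o) = 1/(-5081 - 13944) = 1/(-19025) = -1/19025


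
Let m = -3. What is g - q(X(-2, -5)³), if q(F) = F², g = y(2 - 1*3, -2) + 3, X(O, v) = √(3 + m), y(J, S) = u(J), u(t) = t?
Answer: 2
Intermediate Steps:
y(J, S) = J
X(O, v) = 0 (X(O, v) = √(3 - 3) = √0 = 0)
g = 2 (g = (2 - 1*3) + 3 = (2 - 3) + 3 = -1 + 3 = 2)
g - q(X(-2, -5)³) = 2 - (0³)² = 2 - 1*0² = 2 - 1*0 = 2 + 0 = 2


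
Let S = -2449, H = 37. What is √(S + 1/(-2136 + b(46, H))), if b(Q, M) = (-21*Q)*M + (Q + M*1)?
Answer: 2*I*√874575884255/37795 ≈ 49.487*I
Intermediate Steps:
b(Q, M) = M + Q - 21*M*Q (b(Q, M) = -21*M*Q + (Q + M) = -21*M*Q + (M + Q) = M + Q - 21*M*Q)
√(S + 1/(-2136 + b(46, H))) = √(-2449 + 1/(-2136 + (37 + 46 - 21*37*46))) = √(-2449 + 1/(-2136 + (37 + 46 - 35742))) = √(-2449 + 1/(-2136 - 35659)) = √(-2449 + 1/(-37795)) = √(-2449 - 1/37795) = √(-92559956/37795) = 2*I*√874575884255/37795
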